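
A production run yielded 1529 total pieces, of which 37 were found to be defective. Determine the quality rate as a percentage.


Formula: Quality Rate = Good Pieces / Total Pieces * 100
Good pieces = 1529 - 37 = 1492
QR = 1492 / 1529 * 100 = 97.6%

97.6%


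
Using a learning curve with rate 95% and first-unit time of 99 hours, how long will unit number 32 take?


Formula: T_n = T_1 * (learning_rate)^(log2(n)) where learning_rate = rate/100
Doublings = log2(32) = 5
T_n = 99 * 0.95^5
T_n = 99 * 0.7738 = 76.6 hours

76.6 hours


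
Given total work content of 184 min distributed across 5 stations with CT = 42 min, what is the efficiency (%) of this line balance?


Formula: Efficiency = Sum of Task Times / (N_stations * CT) * 100
Total station capacity = 5 stations * 42 min = 210 min
Efficiency = 184 / 210 * 100 = 87.6%

87.6%


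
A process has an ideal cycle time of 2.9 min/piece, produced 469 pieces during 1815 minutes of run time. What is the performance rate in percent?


Formula: Performance = (Ideal CT * Total Count) / Run Time * 100
Ideal output time = 2.9 * 469 = 1360.1 min
Performance = 1360.1 / 1815 * 100 = 74.9%

74.9%


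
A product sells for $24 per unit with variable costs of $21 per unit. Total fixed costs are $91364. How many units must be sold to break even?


Formula: BEQ = Fixed Costs / (Price - Variable Cost)
Contribution margin = $24 - $21 = $3/unit
BEQ = ceil($91364 / $3/unit) = ceil(30454.67) = 30455 units

30455 units


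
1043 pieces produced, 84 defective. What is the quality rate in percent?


Formula: Quality Rate = Good Pieces / Total Pieces * 100
Good pieces = 1043 - 84 = 959
QR = 959 / 1043 * 100 = 91.9%

91.9%


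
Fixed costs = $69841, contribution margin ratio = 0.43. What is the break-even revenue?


Formula: BER = Fixed Costs / Contribution Margin Ratio
BER = $69841 / 0.43
BER = $162420.93 (to the nearest cent)

$162420.93


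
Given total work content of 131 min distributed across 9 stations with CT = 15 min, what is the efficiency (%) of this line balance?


Formula: Efficiency = Sum of Task Times / (N_stations * CT) * 100
Total station capacity = 9 stations * 15 min = 135 min
Efficiency = 131 / 135 * 100 = 97.0%

97.0%


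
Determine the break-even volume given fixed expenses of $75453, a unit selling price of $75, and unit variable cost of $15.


Formula: BEQ = Fixed Costs / (Price - Variable Cost)
Contribution margin = $75 - $15 = $60/unit
BEQ = ceil($75453 / $60/unit) = ceil(1257.55) = 1258 units

1258 units


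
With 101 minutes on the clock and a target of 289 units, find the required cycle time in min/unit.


Formula: CT = Available Time / Number of Units
CT = 101 min / 289 units
CT = 0.35 min/unit

0.35 min/unit


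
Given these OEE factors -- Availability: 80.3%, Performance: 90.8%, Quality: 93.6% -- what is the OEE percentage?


Formula: OEE = Availability * Performance * Quality / 10000
A * P = 80.3% * 90.8% / 100 = 72.91%
OEE = 72.91% * 93.6% / 100 = 68.2%

68.2%


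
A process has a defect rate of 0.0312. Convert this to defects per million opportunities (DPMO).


DPMO = defect_rate * 1000000 = 0.0312 * 1000000

31200


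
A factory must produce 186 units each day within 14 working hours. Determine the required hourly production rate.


Formula: Production Rate = Daily Demand / Available Hours
Rate = 186 units/day / 14 hours/day
Rate = 13.3 units/hour

13.3 units/hour


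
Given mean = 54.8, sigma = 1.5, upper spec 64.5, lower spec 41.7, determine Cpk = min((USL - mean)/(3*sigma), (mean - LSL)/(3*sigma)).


Cpu = (64.5 - 54.8) / (3 * 1.5) = 2.16
Cpl = (54.8 - 41.7) / (3 * 1.5) = 2.91
Cpk = min(2.16, 2.91) = 2.16

2.16


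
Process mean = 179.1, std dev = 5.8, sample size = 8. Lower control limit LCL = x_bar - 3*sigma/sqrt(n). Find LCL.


LCL = 179.1 - 3 * 5.8 / sqrt(8)

172.95


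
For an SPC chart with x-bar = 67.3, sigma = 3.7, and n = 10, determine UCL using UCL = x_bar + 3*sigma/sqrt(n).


UCL = 67.3 + 3 * 3.7 / sqrt(10)

70.81


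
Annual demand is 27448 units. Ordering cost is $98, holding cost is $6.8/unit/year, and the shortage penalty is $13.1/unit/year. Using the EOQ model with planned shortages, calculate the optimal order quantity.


Formula: EOQ* = sqrt(2DS/H) * sqrt((H+P)/P)
Base EOQ = sqrt(2*27448*98/6.8) = 889.47 units
Correction = sqrt((6.8+13.1)/13.1) = 1.23251
EOQ* = 889.47 * 1.23251 = 1096.3 units

1096.3 units


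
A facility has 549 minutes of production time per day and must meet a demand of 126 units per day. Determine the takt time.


Formula: Takt Time = Available Production Time / Customer Demand
Takt = 549 min/day / 126 units/day
Takt = 4.36 min/unit

4.36 min/unit


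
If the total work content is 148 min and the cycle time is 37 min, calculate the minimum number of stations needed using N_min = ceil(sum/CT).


Formula: N_min = ceil(Sum of Task Times / Cycle Time)
N_min = ceil(148 min / 37 min) = ceil(4.0)
N_min = 4 stations

4


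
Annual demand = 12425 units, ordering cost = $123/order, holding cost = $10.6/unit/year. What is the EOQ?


Formula: EOQ = sqrt(2 * D * S / H)
Numerator: 2 * 12425 * 123 = 3056550
2DS/H = 3056550 / 10.6 = 288353.8
EOQ = sqrt(288353.8) = 537.0 units

537.0 units


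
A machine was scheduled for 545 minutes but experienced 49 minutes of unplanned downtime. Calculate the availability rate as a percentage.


Formula: Availability = (Planned Time - Downtime) / Planned Time * 100
Uptime = 545 - 49 = 496 min
Availability = 496 / 545 * 100 = 91.0%

91.0%


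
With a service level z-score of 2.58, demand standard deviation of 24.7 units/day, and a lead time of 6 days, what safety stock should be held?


Formula: SS = z * sigma_d * sqrt(LT)
sqrt(LT) = sqrt(6) = 2.4495
SS = 2.58 * 24.7 * 2.4495
SS = 156.1 units

156.1 units


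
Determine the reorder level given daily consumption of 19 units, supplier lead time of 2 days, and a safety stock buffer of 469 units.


Formula: ROP = (Daily Demand * Lead Time) + Safety Stock
Demand during lead time = 19 * 2 = 38 units
ROP = 38 + 469 = 507 units

507 units


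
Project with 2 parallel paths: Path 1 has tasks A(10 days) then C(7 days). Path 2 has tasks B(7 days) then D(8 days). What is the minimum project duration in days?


Path 1 = 10 + 7 = 17 days
Path 2 = 7 + 8 = 15 days
Duration = max(17, 15) = 17 days

17 days


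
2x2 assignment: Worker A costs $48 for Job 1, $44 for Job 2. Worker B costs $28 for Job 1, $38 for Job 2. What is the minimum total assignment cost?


Option 1: A->1 + B->2 = $48 + $38 = $86
Option 2: A->2 + B->1 = $44 + $28 = $72
Min cost = min($86, $72) = $72

$72


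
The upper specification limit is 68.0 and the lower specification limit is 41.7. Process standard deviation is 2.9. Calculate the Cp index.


Cp = (68.0 - 41.7) / (6 * 2.9)

1.51


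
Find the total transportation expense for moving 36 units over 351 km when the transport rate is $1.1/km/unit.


TC = dist * cost * units = 351 * 1.1 * 36 = $13899.60

$13899.60


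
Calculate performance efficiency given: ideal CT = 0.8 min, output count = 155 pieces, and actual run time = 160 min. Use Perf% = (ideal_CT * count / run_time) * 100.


Formula: Performance = (Ideal CT * Total Count) / Run Time * 100
Ideal output time = 0.8 * 155 = 124.0 min
Performance = 124.0 / 160 * 100 = 77.5%

77.5%


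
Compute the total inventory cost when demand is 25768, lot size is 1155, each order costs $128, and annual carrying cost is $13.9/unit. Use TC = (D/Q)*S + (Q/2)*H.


TC = 25768/1155 * 128 + 1155/2 * 13.9

$10882.92


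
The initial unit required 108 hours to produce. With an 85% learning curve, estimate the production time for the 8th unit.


Formula: T_n = T_1 * (learning_rate)^(log2(n)) where learning_rate = rate/100
Doublings = log2(8) = 3
T_n = 108 * 0.85^3
T_n = 108 * 0.6141 = 66.3 hours

66.3 hours


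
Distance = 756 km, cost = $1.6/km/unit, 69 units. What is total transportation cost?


TC = dist * cost * units = 756 * 1.6 * 69 = $83462.40

$83462.40


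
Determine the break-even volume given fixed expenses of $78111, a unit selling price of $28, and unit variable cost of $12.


Formula: BEQ = Fixed Costs / (Price - Variable Cost)
Contribution margin = $28 - $12 = $16/unit
BEQ = ceil($78111 / $16/unit) = ceil(4881.94) = 4882 units

4882 units


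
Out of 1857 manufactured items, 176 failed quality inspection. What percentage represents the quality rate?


Formula: Quality Rate = Good Pieces / Total Pieces * 100
Good pieces = 1857 - 176 = 1681
QR = 1681 / 1857 * 100 = 90.5%

90.5%


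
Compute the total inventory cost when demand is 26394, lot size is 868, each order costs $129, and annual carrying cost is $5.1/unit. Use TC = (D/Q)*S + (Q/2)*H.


TC = 26394/868 * 129 + 868/2 * 5.1

$6136.01


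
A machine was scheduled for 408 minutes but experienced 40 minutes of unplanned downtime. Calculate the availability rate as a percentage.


Formula: Availability = (Planned Time - Downtime) / Planned Time * 100
Uptime = 408 - 40 = 368 min
Availability = 368 / 408 * 100 = 90.2%

90.2%


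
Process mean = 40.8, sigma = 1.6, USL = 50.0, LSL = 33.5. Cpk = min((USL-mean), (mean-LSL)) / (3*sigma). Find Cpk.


Cpu = (50.0 - 40.8) / (3 * 1.6) = 1.92
Cpl = (40.8 - 33.5) / (3 * 1.6) = 1.52
Cpk = min(1.92, 1.52) = 1.52

1.52


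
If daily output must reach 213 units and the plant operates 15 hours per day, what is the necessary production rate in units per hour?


Formula: Production Rate = Daily Demand / Available Hours
Rate = 213 units/day / 15 hours/day
Rate = 14.2 units/hour

14.2 units/hour


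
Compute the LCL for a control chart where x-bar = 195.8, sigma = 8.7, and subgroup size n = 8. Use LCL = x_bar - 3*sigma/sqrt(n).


LCL = 195.8 - 3 * 8.7 / sqrt(8)

186.57


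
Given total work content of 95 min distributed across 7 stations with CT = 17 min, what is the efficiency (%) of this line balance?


Formula: Efficiency = Sum of Task Times / (N_stations * CT) * 100
Total station capacity = 7 stations * 17 min = 119 min
Efficiency = 95 / 119 * 100 = 79.8%

79.8%


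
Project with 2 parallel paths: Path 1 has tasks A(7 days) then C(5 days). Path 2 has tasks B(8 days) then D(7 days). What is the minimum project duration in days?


Path 1 = 7 + 5 = 12 days
Path 2 = 8 + 7 = 15 days
Duration = max(12, 15) = 15 days

15 days


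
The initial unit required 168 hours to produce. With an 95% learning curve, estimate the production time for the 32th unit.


Formula: T_n = T_1 * (learning_rate)^(log2(n)) where learning_rate = rate/100
Doublings = log2(32) = 5
T_n = 168 * 0.95^5
T_n = 168 * 0.7738 = 130.0 hours

130.0 hours


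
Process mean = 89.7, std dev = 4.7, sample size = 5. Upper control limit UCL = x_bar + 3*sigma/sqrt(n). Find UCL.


UCL = 89.7 + 3 * 4.7 / sqrt(5)

96.01


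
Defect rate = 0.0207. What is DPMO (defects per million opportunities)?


DPMO = defect_rate * 1000000 = 0.0207 * 1000000

20700


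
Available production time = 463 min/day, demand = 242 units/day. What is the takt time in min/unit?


Formula: Takt Time = Available Production Time / Customer Demand
Takt = 463 min/day / 242 units/day
Takt = 1.91 min/unit

1.91 min/unit


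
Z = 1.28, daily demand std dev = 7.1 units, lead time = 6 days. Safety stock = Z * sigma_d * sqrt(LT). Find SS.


Formula: SS = z * sigma_d * sqrt(LT)
sqrt(LT) = sqrt(6) = 2.4495
SS = 1.28 * 7.1 * 2.4495
SS = 22.3 units

22.3 units


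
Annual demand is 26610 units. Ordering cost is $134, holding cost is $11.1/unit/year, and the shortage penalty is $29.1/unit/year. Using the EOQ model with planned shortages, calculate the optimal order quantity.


Formula: EOQ* = sqrt(2DS/H) * sqrt((H+P)/P)
Base EOQ = sqrt(2*26610*134/11.1) = 801.55 units
Correction = sqrt((11.1+29.1)/29.1) = 1.17535
EOQ* = 801.55 * 1.17535 = 942.1 units

942.1 units


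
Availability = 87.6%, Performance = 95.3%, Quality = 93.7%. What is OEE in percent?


Formula: OEE = Availability * Performance * Quality / 10000
A * P = 87.6% * 95.3% / 100 = 83.48%
OEE = 83.48% * 93.7% / 100 = 78.2%

78.2%


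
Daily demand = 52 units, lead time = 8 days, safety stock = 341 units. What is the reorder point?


Formula: ROP = (Daily Demand * Lead Time) + Safety Stock
Demand during lead time = 52 * 8 = 416 units
ROP = 416 + 341 = 757 units

757 units


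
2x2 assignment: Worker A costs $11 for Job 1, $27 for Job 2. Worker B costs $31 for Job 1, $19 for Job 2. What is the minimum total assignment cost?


Option 1: A->1 + B->2 = $11 + $19 = $30
Option 2: A->2 + B->1 = $27 + $31 = $58
Min cost = min($30, $58) = $30

$30


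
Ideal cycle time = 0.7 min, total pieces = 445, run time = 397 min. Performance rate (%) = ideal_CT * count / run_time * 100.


Formula: Performance = (Ideal CT * Total Count) / Run Time * 100
Ideal output time = 0.7 * 445 = 311.5 min
Performance = 311.5 / 397 * 100 = 78.5%

78.5%


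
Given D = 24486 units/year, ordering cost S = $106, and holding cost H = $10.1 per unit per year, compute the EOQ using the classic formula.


Formula: EOQ = sqrt(2 * D * S / H)
Numerator: 2 * 24486 * 106 = 5191032
2DS/H = 5191032 / 10.1 = 513963.6
EOQ = sqrt(513963.6) = 716.9 units

716.9 units


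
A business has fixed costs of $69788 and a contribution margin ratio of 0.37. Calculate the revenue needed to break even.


Formula: BER = Fixed Costs / Contribution Margin Ratio
BER = $69788 / 0.37
BER = $188616.22 (to the nearest cent)

$188616.22


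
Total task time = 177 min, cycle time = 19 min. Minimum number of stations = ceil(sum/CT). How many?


Formula: N_min = ceil(Sum of Task Times / Cycle Time)
N_min = ceil(177 min / 19 min) = ceil(9.3158)
N_min = 10 stations

10


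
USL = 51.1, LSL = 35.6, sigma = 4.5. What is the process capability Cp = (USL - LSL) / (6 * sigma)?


Cp = (51.1 - 35.6) / (6 * 4.5)

0.57


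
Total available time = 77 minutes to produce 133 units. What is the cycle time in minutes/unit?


Formula: CT = Available Time / Number of Units
CT = 77 min / 133 units
CT = 0.58 min/unit

0.58 min/unit


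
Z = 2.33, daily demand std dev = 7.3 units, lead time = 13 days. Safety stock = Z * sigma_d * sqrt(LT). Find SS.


Formula: SS = z * sigma_d * sqrt(LT)
sqrt(LT) = sqrt(13) = 3.6056
SS = 2.33 * 7.3 * 3.6056
SS = 61.3 units

61.3 units


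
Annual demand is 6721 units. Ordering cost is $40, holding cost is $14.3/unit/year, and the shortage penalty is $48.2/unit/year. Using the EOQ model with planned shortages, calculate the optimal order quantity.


Formula: EOQ* = sqrt(2DS/H) * sqrt((H+P)/P)
Base EOQ = sqrt(2*6721*40/14.3) = 193.91 units
Correction = sqrt((14.3+48.2)/48.2) = 1.13872
EOQ* = 193.91 * 1.13872 = 220.8 units

220.8 units


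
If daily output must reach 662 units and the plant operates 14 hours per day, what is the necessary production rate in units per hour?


Formula: Production Rate = Daily Demand / Available Hours
Rate = 662 units/day / 14 hours/day
Rate = 47.3 units/hour

47.3 units/hour


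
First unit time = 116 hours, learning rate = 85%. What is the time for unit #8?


Formula: T_n = T_1 * (learning_rate)^(log2(n)) where learning_rate = rate/100
Doublings = log2(8) = 3
T_n = 116 * 0.85^3
T_n = 116 * 0.6141 = 71.2 hours

71.2 hours


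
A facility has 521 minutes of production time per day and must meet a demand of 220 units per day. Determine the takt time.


Formula: Takt Time = Available Production Time / Customer Demand
Takt = 521 min/day / 220 units/day
Takt = 2.37 min/unit

2.37 min/unit


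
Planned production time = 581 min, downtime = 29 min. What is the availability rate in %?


Formula: Availability = (Planned Time - Downtime) / Planned Time * 100
Uptime = 581 - 29 = 552 min
Availability = 552 / 581 * 100 = 95.0%

95.0%


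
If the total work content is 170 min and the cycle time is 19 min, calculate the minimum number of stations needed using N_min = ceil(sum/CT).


Formula: N_min = ceil(Sum of Task Times / Cycle Time)
N_min = ceil(170 min / 19 min) = ceil(8.9474)
N_min = 9 stations

9


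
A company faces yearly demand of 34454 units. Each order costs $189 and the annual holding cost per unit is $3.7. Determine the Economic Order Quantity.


Formula: EOQ = sqrt(2 * D * S / H)
Numerator: 2 * 34454 * 189 = 13023612
2DS/H = 13023612 / 3.7 = 3519895.1
EOQ = sqrt(3519895.1) = 1876.1 units

1876.1 units


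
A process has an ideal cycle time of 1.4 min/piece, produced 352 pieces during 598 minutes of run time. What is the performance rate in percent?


Formula: Performance = (Ideal CT * Total Count) / Run Time * 100
Ideal output time = 1.4 * 352 = 492.8 min
Performance = 492.8 / 598 * 100 = 82.4%

82.4%


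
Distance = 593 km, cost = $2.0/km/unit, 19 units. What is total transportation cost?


TC = dist * cost * units = 593 * 2.0 * 19 = $22534.00

$22534.00


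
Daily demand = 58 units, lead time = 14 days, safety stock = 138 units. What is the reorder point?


Formula: ROP = (Daily Demand * Lead Time) + Safety Stock
Demand during lead time = 58 * 14 = 812 units
ROP = 812 + 138 = 950 units

950 units


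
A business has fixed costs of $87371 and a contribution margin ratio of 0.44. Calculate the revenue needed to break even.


Formula: BER = Fixed Costs / Contribution Margin Ratio
BER = $87371 / 0.44
BER = $198570.45 (to the nearest cent)

$198570.45


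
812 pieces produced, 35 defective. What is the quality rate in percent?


Formula: Quality Rate = Good Pieces / Total Pieces * 100
Good pieces = 812 - 35 = 777
QR = 777 / 812 * 100 = 95.7%

95.7%


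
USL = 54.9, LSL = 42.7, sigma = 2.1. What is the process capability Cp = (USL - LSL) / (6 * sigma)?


Cp = (54.9 - 42.7) / (6 * 2.1)

0.97


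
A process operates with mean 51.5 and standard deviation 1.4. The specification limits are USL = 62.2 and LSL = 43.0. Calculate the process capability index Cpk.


Cpu = (62.2 - 51.5) / (3 * 1.4) = 2.55
Cpl = (51.5 - 43.0) / (3 * 1.4) = 2.02
Cpk = min(2.55, 2.02) = 2.02

2.02


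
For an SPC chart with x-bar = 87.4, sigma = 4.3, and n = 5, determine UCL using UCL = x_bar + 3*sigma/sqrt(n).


UCL = 87.4 + 3 * 4.3 / sqrt(5)

93.17


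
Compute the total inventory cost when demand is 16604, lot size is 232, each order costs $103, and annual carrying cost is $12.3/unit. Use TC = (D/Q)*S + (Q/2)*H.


TC = 16604/232 * 103 + 232/2 * 12.3

$8798.40


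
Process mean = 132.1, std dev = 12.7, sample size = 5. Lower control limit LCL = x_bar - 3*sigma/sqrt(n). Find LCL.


LCL = 132.1 - 3 * 12.7 / sqrt(5)

115.06


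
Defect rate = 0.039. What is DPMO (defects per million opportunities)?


DPMO = defect_rate * 1000000 = 0.039 * 1000000

39000


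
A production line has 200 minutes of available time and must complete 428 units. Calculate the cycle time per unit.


Formula: CT = Available Time / Number of Units
CT = 200 min / 428 units
CT = 0.47 min/unit

0.47 min/unit


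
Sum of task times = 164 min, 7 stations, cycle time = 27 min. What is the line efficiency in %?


Formula: Efficiency = Sum of Task Times / (N_stations * CT) * 100
Total station capacity = 7 stations * 27 min = 189 min
Efficiency = 164 / 189 * 100 = 86.8%

86.8%


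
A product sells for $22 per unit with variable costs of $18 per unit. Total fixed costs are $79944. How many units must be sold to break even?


Formula: BEQ = Fixed Costs / (Price - Variable Cost)
Contribution margin = $22 - $18 = $4/unit
BEQ = ceil($79944 / $4/unit) = ceil(19986.0) = 19986 units

19986 units


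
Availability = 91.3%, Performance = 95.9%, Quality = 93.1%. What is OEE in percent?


Formula: OEE = Availability * Performance * Quality / 10000
A * P = 91.3% * 95.9% / 100 = 87.56%
OEE = 87.56% * 93.1% / 100 = 81.5%

81.5%


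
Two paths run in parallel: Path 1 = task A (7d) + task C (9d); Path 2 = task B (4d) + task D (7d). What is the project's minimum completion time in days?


Path 1 = 7 + 9 = 16 days
Path 2 = 4 + 7 = 11 days
Duration = max(16, 11) = 16 days

16 days


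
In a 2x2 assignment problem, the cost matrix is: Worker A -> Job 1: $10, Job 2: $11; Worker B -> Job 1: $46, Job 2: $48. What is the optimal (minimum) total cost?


Option 1: A->1 + B->2 = $10 + $48 = $58
Option 2: A->2 + B->1 = $11 + $46 = $57
Min cost = min($58, $57) = $57

$57


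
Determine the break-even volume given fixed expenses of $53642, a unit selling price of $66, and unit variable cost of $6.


Formula: BEQ = Fixed Costs / (Price - Variable Cost)
Contribution margin = $66 - $6 = $60/unit
BEQ = ceil($53642 / $60/unit) = ceil(894.03) = 895 units

895 units


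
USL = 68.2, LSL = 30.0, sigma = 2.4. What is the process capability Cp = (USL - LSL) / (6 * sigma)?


Cp = (68.2 - 30.0) / (6 * 2.4)

2.65


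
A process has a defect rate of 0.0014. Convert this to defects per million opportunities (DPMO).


DPMO = defect_rate * 1000000 = 0.0014 * 1000000

1400


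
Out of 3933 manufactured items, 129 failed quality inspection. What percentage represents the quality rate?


Formula: Quality Rate = Good Pieces / Total Pieces * 100
Good pieces = 3933 - 129 = 3804
QR = 3804 / 3933 * 100 = 96.7%

96.7%


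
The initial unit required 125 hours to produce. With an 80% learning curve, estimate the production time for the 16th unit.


Formula: T_n = T_1 * (learning_rate)^(log2(n)) where learning_rate = rate/100
Doublings = log2(16) = 4
T_n = 125 * 0.8^4
T_n = 125 * 0.4096 = 51.2 hours

51.2 hours


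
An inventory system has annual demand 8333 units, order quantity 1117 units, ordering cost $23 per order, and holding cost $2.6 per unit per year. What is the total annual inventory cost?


TC = 8333/1117 * 23 + 1117/2 * 2.6

$1623.68


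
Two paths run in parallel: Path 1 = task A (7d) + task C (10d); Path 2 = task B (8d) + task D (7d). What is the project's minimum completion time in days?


Path 1 = 7 + 10 = 17 days
Path 2 = 8 + 7 = 15 days
Duration = max(17, 15) = 17 days

17 days


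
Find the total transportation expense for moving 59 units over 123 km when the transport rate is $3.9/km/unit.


TC = dist * cost * units = 123 * 3.9 * 59 = $28302.30

$28302.30


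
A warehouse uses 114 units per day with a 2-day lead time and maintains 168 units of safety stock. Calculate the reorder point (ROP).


Formula: ROP = (Daily Demand * Lead Time) + Safety Stock
Demand during lead time = 114 * 2 = 228 units
ROP = 228 + 168 = 396 units

396 units


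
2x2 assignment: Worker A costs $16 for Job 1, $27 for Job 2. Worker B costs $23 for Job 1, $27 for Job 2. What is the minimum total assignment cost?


Option 1: A->1 + B->2 = $16 + $27 = $43
Option 2: A->2 + B->1 = $27 + $23 = $50
Min cost = min($43, $50) = $43

$43


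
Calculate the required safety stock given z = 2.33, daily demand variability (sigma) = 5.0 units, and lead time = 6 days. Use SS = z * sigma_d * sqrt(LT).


Formula: SS = z * sigma_d * sqrt(LT)
sqrt(LT) = sqrt(6) = 2.4495
SS = 2.33 * 5.0 * 2.4495
SS = 28.5 units

28.5 units


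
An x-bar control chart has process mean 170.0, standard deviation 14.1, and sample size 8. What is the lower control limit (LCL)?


LCL = 170.0 - 3 * 14.1 / sqrt(8)

155.04


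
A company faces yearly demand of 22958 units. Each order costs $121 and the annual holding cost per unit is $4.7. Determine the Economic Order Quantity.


Formula: EOQ = sqrt(2 * D * S / H)
Numerator: 2 * 22958 * 121 = 5555836
2DS/H = 5555836 / 4.7 = 1182092.8
EOQ = sqrt(1182092.8) = 1087.2 units

1087.2 units


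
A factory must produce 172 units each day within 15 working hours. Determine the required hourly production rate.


Formula: Production Rate = Daily Demand / Available Hours
Rate = 172 units/day / 15 hours/day
Rate = 11.5 units/hour

11.5 units/hour


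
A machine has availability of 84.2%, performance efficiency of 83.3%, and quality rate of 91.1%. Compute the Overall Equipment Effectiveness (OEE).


Formula: OEE = Availability * Performance * Quality / 10000
A * P = 84.2% * 83.3% / 100 = 70.14%
OEE = 70.14% * 91.1% / 100 = 63.9%

63.9%


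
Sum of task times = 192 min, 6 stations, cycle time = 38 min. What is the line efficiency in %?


Formula: Efficiency = Sum of Task Times / (N_stations * CT) * 100
Total station capacity = 6 stations * 38 min = 228 min
Efficiency = 192 / 228 * 100 = 84.2%

84.2%


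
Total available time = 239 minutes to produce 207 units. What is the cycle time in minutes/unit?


Formula: CT = Available Time / Number of Units
CT = 239 min / 207 units
CT = 1.15 min/unit

1.15 min/unit


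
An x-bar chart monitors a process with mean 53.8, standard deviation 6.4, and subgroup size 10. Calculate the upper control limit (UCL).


UCL = 53.8 + 3 * 6.4 / sqrt(10)

59.87


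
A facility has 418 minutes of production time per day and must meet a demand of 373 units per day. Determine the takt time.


Formula: Takt Time = Available Production Time / Customer Demand
Takt = 418 min/day / 373 units/day
Takt = 1.12 min/unit

1.12 min/unit


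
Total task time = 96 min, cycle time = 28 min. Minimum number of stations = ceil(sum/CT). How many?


Formula: N_min = ceil(Sum of Task Times / Cycle Time)
N_min = ceil(96 min / 28 min) = ceil(3.4286)
N_min = 4 stations

4


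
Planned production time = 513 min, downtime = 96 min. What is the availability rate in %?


Formula: Availability = (Planned Time - Downtime) / Planned Time * 100
Uptime = 513 - 96 = 417 min
Availability = 417 / 513 * 100 = 81.3%

81.3%


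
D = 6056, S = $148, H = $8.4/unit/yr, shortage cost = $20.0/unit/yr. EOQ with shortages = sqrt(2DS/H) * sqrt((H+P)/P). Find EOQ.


Formula: EOQ* = sqrt(2DS/H) * sqrt((H+P)/P)
Base EOQ = sqrt(2*6056*148/8.4) = 461.95 units
Correction = sqrt((8.4+20.0)/20.0) = 1.19164
EOQ* = 461.95 * 1.19164 = 550.5 units

550.5 units


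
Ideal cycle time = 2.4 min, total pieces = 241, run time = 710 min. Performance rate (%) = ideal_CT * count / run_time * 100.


Formula: Performance = (Ideal CT * Total Count) / Run Time * 100
Ideal output time = 2.4 * 241 = 578.4 min
Performance = 578.4 / 710 * 100 = 81.5%

81.5%


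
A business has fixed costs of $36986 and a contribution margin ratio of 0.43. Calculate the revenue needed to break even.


Formula: BER = Fixed Costs / Contribution Margin Ratio
BER = $36986 / 0.43
BER = $86013.95 (to the nearest cent)

$86013.95


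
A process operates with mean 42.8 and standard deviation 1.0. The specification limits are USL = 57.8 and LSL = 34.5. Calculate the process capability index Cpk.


Cpu = (57.8 - 42.8) / (3 * 1.0) = 5.0
Cpl = (42.8 - 34.5) / (3 * 1.0) = 2.77
Cpk = min(5.0, 2.77) = 2.77

2.77


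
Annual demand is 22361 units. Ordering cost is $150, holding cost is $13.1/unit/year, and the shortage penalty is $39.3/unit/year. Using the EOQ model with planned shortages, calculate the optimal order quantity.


Formula: EOQ* = sqrt(2DS/H) * sqrt((H+P)/P)
Base EOQ = sqrt(2*22361*150/13.1) = 715.6 units
Correction = sqrt((13.1+39.3)/39.3) = 1.1547
EOQ* = 715.6 * 1.1547 = 826.3 units

826.3 units


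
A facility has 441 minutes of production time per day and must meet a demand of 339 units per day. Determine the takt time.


Formula: Takt Time = Available Production Time / Customer Demand
Takt = 441 min/day / 339 units/day
Takt = 1.3 min/unit

1.3 min/unit


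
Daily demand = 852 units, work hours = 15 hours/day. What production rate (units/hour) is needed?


Formula: Production Rate = Daily Demand / Available Hours
Rate = 852 units/day / 15 hours/day
Rate = 56.8 units/hour

56.8 units/hour


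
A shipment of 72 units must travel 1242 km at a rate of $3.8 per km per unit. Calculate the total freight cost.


TC = dist * cost * units = 1242 * 3.8 * 72 = $339811.20

$339811.20


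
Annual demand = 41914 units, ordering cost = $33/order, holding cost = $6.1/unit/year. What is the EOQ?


Formula: EOQ = sqrt(2 * D * S / H)
Numerator: 2 * 41914 * 33 = 2766324
2DS/H = 2766324 / 6.1 = 453495.7
EOQ = sqrt(453495.7) = 673.4 units

673.4 units


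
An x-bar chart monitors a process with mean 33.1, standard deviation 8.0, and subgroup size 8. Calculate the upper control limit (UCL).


UCL = 33.1 + 3 * 8.0 / sqrt(8)

41.59


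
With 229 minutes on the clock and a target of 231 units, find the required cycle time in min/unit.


Formula: CT = Available Time / Number of Units
CT = 229 min / 231 units
CT = 0.99 min/unit

0.99 min/unit


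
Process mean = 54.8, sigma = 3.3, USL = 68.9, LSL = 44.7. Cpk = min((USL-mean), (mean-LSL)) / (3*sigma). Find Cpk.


Cpu = (68.9 - 54.8) / (3 * 3.3) = 1.42
Cpl = (54.8 - 44.7) / (3 * 3.3) = 1.02
Cpk = min(1.42, 1.02) = 1.02

1.02


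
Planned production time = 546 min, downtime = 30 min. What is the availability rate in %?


Formula: Availability = (Planned Time - Downtime) / Planned Time * 100
Uptime = 546 - 30 = 516 min
Availability = 516 / 546 * 100 = 94.5%

94.5%


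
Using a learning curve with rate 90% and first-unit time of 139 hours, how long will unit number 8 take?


Formula: T_n = T_1 * (learning_rate)^(log2(n)) where learning_rate = rate/100
Doublings = log2(8) = 3
T_n = 139 * 0.9^3
T_n = 139 * 0.729 = 101.3 hours

101.3 hours


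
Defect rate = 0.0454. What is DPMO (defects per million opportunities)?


DPMO = defect_rate * 1000000 = 0.0454 * 1000000

45400


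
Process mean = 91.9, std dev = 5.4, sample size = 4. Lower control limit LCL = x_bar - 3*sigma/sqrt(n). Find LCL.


LCL = 91.9 - 3 * 5.4 / sqrt(4)

83.8


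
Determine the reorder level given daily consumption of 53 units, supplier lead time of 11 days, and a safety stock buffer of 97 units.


Formula: ROP = (Daily Demand * Lead Time) + Safety Stock
Demand during lead time = 53 * 11 = 583 units
ROP = 583 + 97 = 680 units

680 units


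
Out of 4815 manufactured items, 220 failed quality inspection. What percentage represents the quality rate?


Formula: Quality Rate = Good Pieces / Total Pieces * 100
Good pieces = 4815 - 220 = 4595
QR = 4595 / 4815 * 100 = 95.4%

95.4%


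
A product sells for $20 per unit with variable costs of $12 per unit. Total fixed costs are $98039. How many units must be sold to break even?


Formula: BEQ = Fixed Costs / (Price - Variable Cost)
Contribution margin = $20 - $12 = $8/unit
BEQ = ceil($98039 / $8/unit) = ceil(12254.88) = 12255 units

12255 units


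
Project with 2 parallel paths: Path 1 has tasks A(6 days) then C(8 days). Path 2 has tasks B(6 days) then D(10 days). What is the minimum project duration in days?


Path 1 = 6 + 8 = 14 days
Path 2 = 6 + 10 = 16 days
Duration = max(14, 16) = 16 days

16 days


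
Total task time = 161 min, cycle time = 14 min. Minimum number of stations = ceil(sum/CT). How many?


Formula: N_min = ceil(Sum of Task Times / Cycle Time)
N_min = ceil(161 min / 14 min) = ceil(11.5)
N_min = 12 stations

12


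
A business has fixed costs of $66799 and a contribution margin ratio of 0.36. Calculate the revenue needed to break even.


Formula: BER = Fixed Costs / Contribution Margin Ratio
BER = $66799 / 0.36
BER = $185552.78 (to the nearest cent)

$185552.78


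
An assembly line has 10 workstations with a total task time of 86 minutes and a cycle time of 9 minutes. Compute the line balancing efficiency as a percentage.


Formula: Efficiency = Sum of Task Times / (N_stations * CT) * 100
Total station capacity = 10 stations * 9 min = 90 min
Efficiency = 86 / 90 * 100 = 95.6%

95.6%


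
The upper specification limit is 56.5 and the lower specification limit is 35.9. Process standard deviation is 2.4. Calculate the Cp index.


Cp = (56.5 - 35.9) / (6 * 2.4)

1.43


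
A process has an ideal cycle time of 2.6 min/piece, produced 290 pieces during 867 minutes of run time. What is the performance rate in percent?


Formula: Performance = (Ideal CT * Total Count) / Run Time * 100
Ideal output time = 2.6 * 290 = 754.0 min
Performance = 754.0 / 867 * 100 = 87.0%

87.0%


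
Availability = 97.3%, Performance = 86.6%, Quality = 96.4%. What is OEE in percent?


Formula: OEE = Availability * Performance * Quality / 10000
A * P = 97.3% * 86.6% / 100 = 84.26%
OEE = 84.26% * 96.4% / 100 = 81.2%

81.2%


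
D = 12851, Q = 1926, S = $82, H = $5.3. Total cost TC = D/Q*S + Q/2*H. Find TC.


TC = 12851/1926 * 82 + 1926/2 * 5.3

$5651.03


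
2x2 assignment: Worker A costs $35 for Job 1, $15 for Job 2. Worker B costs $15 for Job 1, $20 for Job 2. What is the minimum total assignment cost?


Option 1: A->1 + B->2 = $35 + $20 = $55
Option 2: A->2 + B->1 = $15 + $15 = $30
Min cost = min($55, $30) = $30

$30


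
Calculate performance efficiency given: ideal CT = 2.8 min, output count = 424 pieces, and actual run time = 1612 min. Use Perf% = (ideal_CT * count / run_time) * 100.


Formula: Performance = (Ideal CT * Total Count) / Run Time * 100
Ideal output time = 2.8 * 424 = 1187.2 min
Performance = 1187.2 / 1612 * 100 = 73.6%

73.6%


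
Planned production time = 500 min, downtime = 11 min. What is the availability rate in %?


Formula: Availability = (Planned Time - Downtime) / Planned Time * 100
Uptime = 500 - 11 = 489 min
Availability = 489 / 500 * 100 = 97.8%

97.8%


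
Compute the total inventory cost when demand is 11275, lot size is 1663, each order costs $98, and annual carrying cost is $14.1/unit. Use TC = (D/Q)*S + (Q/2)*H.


TC = 11275/1663 * 98 + 1663/2 * 14.1

$12388.58


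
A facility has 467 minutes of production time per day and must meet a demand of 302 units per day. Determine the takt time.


Formula: Takt Time = Available Production Time / Customer Demand
Takt = 467 min/day / 302 units/day
Takt = 1.55 min/unit

1.55 min/unit


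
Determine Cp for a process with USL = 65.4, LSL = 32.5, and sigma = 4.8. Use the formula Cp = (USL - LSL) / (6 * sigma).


Cp = (65.4 - 32.5) / (6 * 4.8)

1.14


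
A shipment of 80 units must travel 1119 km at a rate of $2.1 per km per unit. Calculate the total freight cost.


TC = dist * cost * units = 1119 * 2.1 * 80 = $187992.00

$187992.00


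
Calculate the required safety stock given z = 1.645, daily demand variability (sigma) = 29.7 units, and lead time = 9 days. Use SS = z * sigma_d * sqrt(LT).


Formula: SS = z * sigma_d * sqrt(LT)
sqrt(LT) = sqrt(9) = 3.0
SS = 1.645 * 29.7 * 3.0
SS = 146.6 units

146.6 units


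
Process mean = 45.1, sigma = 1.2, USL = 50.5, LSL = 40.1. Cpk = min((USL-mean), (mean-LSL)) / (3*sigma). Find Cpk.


Cpu = (50.5 - 45.1) / (3 * 1.2) = 1.5
Cpl = (45.1 - 40.1) / (3 * 1.2) = 1.39
Cpk = min(1.5, 1.39) = 1.39

1.39


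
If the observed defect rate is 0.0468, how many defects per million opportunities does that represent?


DPMO = defect_rate * 1000000 = 0.0468 * 1000000

46800


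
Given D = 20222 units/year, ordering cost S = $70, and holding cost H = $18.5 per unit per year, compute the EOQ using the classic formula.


Formula: EOQ = sqrt(2 * D * S / H)
Numerator: 2 * 20222 * 70 = 2831080
2DS/H = 2831080 / 18.5 = 153031.4
EOQ = sqrt(153031.4) = 391.2 units

391.2 units


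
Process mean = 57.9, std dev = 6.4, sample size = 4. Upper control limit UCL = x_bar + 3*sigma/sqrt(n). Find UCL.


UCL = 57.9 + 3 * 6.4 / sqrt(4)

67.5


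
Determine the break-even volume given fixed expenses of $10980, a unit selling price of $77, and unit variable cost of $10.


Formula: BEQ = Fixed Costs / (Price - Variable Cost)
Contribution margin = $77 - $10 = $67/unit
BEQ = ceil($10980 / $67/unit) = ceil(163.88) = 164 units

164 units


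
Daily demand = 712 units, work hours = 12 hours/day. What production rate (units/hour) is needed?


Formula: Production Rate = Daily Demand / Available Hours
Rate = 712 units/day / 12 hours/day
Rate = 59.3 units/hour

59.3 units/hour


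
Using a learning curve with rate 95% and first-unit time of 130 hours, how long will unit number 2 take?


Formula: T_n = T_1 * (learning_rate)^(log2(n)) where learning_rate = rate/100
Doublings = log2(2) = 1
T_n = 130 * 0.95^1
T_n = 130 * 0.95 = 123.5 hours

123.5 hours


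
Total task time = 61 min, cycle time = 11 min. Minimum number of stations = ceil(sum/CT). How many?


Formula: N_min = ceil(Sum of Task Times / Cycle Time)
N_min = ceil(61 min / 11 min) = ceil(5.5455)
N_min = 6 stations

6


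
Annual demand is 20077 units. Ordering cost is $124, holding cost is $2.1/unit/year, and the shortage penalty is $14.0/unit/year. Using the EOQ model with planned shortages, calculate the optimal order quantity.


Formula: EOQ* = sqrt(2DS/H) * sqrt((H+P)/P)
Base EOQ = sqrt(2*20077*124/2.1) = 1539.8 units
Correction = sqrt((2.1+14.0)/14.0) = 1.07238
EOQ* = 1539.8 * 1.07238 = 1651.3 units

1651.3 units


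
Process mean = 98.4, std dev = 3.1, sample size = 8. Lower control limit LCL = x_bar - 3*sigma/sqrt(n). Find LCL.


LCL = 98.4 - 3 * 3.1 / sqrt(8)

95.11


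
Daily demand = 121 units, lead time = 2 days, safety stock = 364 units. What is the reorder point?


Formula: ROP = (Daily Demand * Lead Time) + Safety Stock
Demand during lead time = 121 * 2 = 242 units
ROP = 242 + 364 = 606 units

606 units


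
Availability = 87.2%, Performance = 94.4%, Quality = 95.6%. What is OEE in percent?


Formula: OEE = Availability * Performance * Quality / 10000
A * P = 87.2% * 94.4% / 100 = 82.32%
OEE = 82.32% * 95.6% / 100 = 78.7%

78.7%


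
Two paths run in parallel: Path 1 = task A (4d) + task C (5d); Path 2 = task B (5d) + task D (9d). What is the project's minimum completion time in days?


Path 1 = 4 + 5 = 9 days
Path 2 = 5 + 9 = 14 days
Duration = max(9, 14) = 14 days

14 days


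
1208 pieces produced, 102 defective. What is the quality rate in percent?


Formula: Quality Rate = Good Pieces / Total Pieces * 100
Good pieces = 1208 - 102 = 1106
QR = 1106 / 1208 * 100 = 91.6%

91.6%


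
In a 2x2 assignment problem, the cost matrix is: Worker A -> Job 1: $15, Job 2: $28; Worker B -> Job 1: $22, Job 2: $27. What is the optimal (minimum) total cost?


Option 1: A->1 + B->2 = $15 + $27 = $42
Option 2: A->2 + B->1 = $28 + $22 = $50
Min cost = min($42, $50) = $42

$42


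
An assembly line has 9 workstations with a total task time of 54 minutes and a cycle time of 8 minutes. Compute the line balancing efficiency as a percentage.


Formula: Efficiency = Sum of Task Times / (N_stations * CT) * 100
Total station capacity = 9 stations * 8 min = 72 min
Efficiency = 54 / 72 * 100 = 75.0%

75.0%


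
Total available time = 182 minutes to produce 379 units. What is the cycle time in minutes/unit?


Formula: CT = Available Time / Number of Units
CT = 182 min / 379 units
CT = 0.48 min/unit

0.48 min/unit


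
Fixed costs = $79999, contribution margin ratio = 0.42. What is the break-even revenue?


Formula: BER = Fixed Costs / Contribution Margin Ratio
BER = $79999 / 0.42
BER = $190473.81 (to the nearest cent)

$190473.81


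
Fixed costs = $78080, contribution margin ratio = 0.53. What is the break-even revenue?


Formula: BER = Fixed Costs / Contribution Margin Ratio
BER = $78080 / 0.53
BER = $147320.75 (to the nearest cent)

$147320.75


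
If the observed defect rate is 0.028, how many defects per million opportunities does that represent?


DPMO = defect_rate * 1000000 = 0.028 * 1000000

28000


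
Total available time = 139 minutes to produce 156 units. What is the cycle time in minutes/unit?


Formula: CT = Available Time / Number of Units
CT = 139 min / 156 units
CT = 0.89 min/unit

0.89 min/unit


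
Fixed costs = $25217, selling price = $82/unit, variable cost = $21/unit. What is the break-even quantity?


Formula: BEQ = Fixed Costs / (Price - Variable Cost)
Contribution margin = $82 - $21 = $61/unit
BEQ = ceil($25217 / $61/unit) = ceil(413.39) = 414 units

414 units
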